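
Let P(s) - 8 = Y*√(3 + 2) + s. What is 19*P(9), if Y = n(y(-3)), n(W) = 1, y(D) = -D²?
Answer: 323 + 19*√5 ≈ 365.49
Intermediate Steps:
Y = 1
P(s) = 8 + s + √5 (P(s) = 8 + (1*√(3 + 2) + s) = 8 + (1*√5 + s) = 8 + (√5 + s) = 8 + (s + √5) = 8 + s + √5)
19*P(9) = 19*(8 + 9 + √5) = 19*(17 + √5) = 323 + 19*√5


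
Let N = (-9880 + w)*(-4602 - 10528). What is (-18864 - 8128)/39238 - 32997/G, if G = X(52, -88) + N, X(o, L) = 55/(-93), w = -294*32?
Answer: -366340995607339/532458715639435 ≈ -0.68802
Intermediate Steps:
w = -9408
X(o, L) = -55/93 (X(o, L) = 55*(-1/93) = -55/93)
N = 291827440 (N = (-9880 - 9408)*(-4602 - 10528) = -19288*(-15130) = 291827440)
G = 27139951865/93 (G = -55/93 + 291827440 = 27139951865/93 ≈ 2.9183e+8)
(-18864 - 8128)/39238 - 32997/G = (-18864 - 8128)/39238 - 32997/27139951865/93 = -26992*1/39238 - 32997*93/27139951865 = -13496/19619 - 3068721/27139951865 = -366340995607339/532458715639435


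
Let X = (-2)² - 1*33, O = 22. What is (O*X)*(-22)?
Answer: 14036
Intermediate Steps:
X = -29 (X = 4 - 33 = -29)
(O*X)*(-22) = (22*(-29))*(-22) = -638*(-22) = 14036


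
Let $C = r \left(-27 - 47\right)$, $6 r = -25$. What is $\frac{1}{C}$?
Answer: $\frac{3}{925} \approx 0.0032432$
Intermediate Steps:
$r = - \frac{25}{6}$ ($r = \frac{1}{6} \left(-25\right) = - \frac{25}{6} \approx -4.1667$)
$C = \frac{925}{3}$ ($C = - \frac{25 \left(-27 - 47\right)}{6} = \left(- \frac{25}{6}\right) \left(-74\right) = \frac{925}{3} \approx 308.33$)
$\frac{1}{C} = \frac{1}{\frac{925}{3}} = \frac{3}{925}$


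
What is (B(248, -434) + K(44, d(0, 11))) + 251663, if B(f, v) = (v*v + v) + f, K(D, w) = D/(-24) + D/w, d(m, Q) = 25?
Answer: 65974939/150 ≈ 4.3983e+5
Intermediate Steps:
K(D, w) = -D/24 + D/w (K(D, w) = D*(-1/24) + D/w = -D/24 + D/w)
B(f, v) = f + v + v² (B(f, v) = (v² + v) + f = (v + v²) + f = f + v + v²)
(B(248, -434) + K(44, d(0, 11))) + 251663 = ((248 - 434 + (-434)²) + (-1/24*44 + 44/25)) + 251663 = ((248 - 434 + 188356) + (-11/6 + 44*(1/25))) + 251663 = (188170 + (-11/6 + 44/25)) + 251663 = (188170 - 11/150) + 251663 = 28225489/150 + 251663 = 65974939/150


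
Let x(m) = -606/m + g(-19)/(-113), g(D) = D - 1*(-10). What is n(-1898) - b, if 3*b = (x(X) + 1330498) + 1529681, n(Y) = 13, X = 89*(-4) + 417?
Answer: -6571625697/6893 ≈ -9.5338e+5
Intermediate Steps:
g(D) = 10 + D (g(D) = D + 10 = 10 + D)
X = 61 (X = -356 + 417 = 61)
x(m) = 9/113 - 606/m (x(m) = -606/m + (10 - 19)/(-113) = -606/m - 9*(-1/113) = -606/m + 9/113 = 9/113 - 606/m)
b = 6571715306/6893 (b = (((9/113 - 606/61) + 1330498) + 1529681)/3 = ((-67929/6893 + 1330498) + 1529681)/3 = (9171054785/6893 + 1529681)/3 = (1/3)*(19715145918/6893) = 6571715306/6893 ≈ 9.5339e+5)
n(-1898) - b = 13 - 1*6571715306/6893 = 13 - 6571715306/6893 = -6571625697/6893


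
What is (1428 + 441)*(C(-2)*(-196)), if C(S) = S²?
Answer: -1465296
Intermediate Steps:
(1428 + 441)*(C(-2)*(-196)) = (1428 + 441)*((-2)²*(-196)) = 1869*(4*(-196)) = 1869*(-784) = -1465296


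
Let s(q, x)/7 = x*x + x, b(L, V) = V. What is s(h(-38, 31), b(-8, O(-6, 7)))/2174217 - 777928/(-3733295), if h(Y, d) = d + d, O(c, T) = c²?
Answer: 575397841652/2705664485005 ≈ 0.21266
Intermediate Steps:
h(Y, d) = 2*d
s(q, x) = 7*x + 7*x² (s(q, x) = 7*(x*x + x) = 7*(x² + x) = 7*(x + x²) = 7*x + 7*x²)
s(h(-38, 31), b(-8, O(-6, 7)))/2174217 - 777928/(-3733295) = (7*(-6)²*(1 + (-6)²))/2174217 - 777928/(-3733295) = (7*36*(1 + 36))*(1/2174217) - 777928*(-1/3733295) = (7*36*37)*(1/2174217) + 777928/3733295 = 9324*(1/2174217) + 777928/3733295 = 3108/724739 + 777928/3733295 = 575397841652/2705664485005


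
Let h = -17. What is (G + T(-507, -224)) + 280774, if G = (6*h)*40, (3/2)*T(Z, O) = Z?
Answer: 276356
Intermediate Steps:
T(Z, O) = 2*Z/3
G = -4080 (G = (6*(-17))*40 = -102*40 = -4080)
(G + T(-507, -224)) + 280774 = (-4080 + (2/3)*(-507)) + 280774 = (-4080 - 338) + 280774 = -4418 + 280774 = 276356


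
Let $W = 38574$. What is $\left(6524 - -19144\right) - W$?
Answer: $-12906$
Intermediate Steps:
$\left(6524 - -19144\right) - W = \left(6524 - -19144\right) - 38574 = \left(6524 + 19144\right) - 38574 = 25668 - 38574 = -12906$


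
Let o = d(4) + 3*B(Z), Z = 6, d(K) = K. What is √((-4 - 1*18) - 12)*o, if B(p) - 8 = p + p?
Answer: 64*I*√34 ≈ 373.18*I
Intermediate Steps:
B(p) = 8 + 2*p (B(p) = 8 + (p + p) = 8 + 2*p)
o = 64 (o = 4 + 3*(8 + 2*6) = 4 + 3*(8 + 12) = 4 + 3*20 = 4 + 60 = 64)
√((-4 - 1*18) - 12)*o = √((-4 - 1*18) - 12)*64 = √((-4 - 18) - 12)*64 = √(-22 - 12)*64 = √(-34)*64 = (I*√34)*64 = 64*I*√34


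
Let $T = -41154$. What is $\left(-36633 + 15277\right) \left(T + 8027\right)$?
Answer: $707460212$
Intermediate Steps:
$\left(-36633 + 15277\right) \left(T + 8027\right) = \left(-36633 + 15277\right) \left(-41154 + 8027\right) = \left(-21356\right) \left(-33127\right) = 707460212$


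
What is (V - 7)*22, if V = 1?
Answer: -132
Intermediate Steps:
(V - 7)*22 = (1 - 7)*22 = -6*22 = -132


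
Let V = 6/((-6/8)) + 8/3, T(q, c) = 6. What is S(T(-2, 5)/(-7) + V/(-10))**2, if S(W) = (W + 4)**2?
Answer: 22199808016/121550625 ≈ 182.64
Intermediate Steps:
V = -16/3 (V = 6/((-6*1/8)) + 8*(1/3) = 6/(-3/4) + 8/3 = 6*(-4/3) + 8/3 = -8 + 8/3 = -16/3 ≈ -5.3333)
S(W) = (4 + W)**2
S(T(-2, 5)/(-7) + V/(-10))**2 = ((4 + (6/(-7) - 16/3/(-10)))**2)**2 = ((4 + (6*(-1/7) - 16/3*(-1/10)))**2)**2 = ((4 + (-6/7 + 8/15))**2)**2 = ((4 - 34/105)**2)**2 = ((386/105)**2)**2 = (148996/11025)**2 = 22199808016/121550625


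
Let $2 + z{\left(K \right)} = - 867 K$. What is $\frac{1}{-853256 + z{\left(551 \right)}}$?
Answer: $- \frac{1}{1330975} \approx -7.5133 \cdot 10^{-7}$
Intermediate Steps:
$z{\left(K \right)} = -2 - 867 K$
$\frac{1}{-853256 + z{\left(551 \right)}} = \frac{1}{-853256 - 477719} = \frac{1}{-1330975} = - \frac{1}{1330975}$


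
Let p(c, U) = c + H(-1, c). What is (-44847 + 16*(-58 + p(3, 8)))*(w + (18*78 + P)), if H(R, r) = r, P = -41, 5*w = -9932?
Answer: 142381443/5 ≈ 2.8476e+7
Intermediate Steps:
w = -9932/5 (w = (1/5)*(-9932) = -9932/5 ≈ -1986.4)
p(c, U) = 2*c (p(c, U) = c + c = 2*c)
(-44847 + 16*(-58 + p(3, 8)))*(w + (18*78 + P)) = (-44847 + 16*(-58 + 2*3))*(-9932/5 + (18*78 - 41)) = (-44847 + 16*(-58 + 6))*(-9932/5 + (1404 - 41)) = (-44847 + 16*(-52))*(-9932/5 + 1363) = (-44847 - 832)*(-3117/5) = -45679*(-3117/5) = 142381443/5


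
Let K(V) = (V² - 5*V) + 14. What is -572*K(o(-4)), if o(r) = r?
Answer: -28600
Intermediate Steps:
K(V) = 14 + V² - 5*V
-572*K(o(-4)) = -572*(14 + (-4)² - 5*(-4)) = -572*(14 + 16 + 20) = -572*50 = -28600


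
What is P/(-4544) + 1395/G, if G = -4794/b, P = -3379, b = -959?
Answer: 1015864141/3630656 ≈ 279.80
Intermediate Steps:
G = 4794/959 (G = -4794/(-959) = -4794*(-1/959) = 4794/959 ≈ 4.9990)
P/(-4544) + 1395/G = -3379/(-4544) + 1395/(4794/959) = -3379*(-1/4544) + 1395*(959/4794) = 3379/4544 + 445935/1598 = 1015864141/3630656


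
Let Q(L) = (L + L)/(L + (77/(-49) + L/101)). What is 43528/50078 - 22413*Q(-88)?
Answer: -6348157784252/145551707 ≈ -43614.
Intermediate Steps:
Q(L) = 2*L/(-11/7 + 102*L/101) (Q(L) = (2*L)/(L + (77*(-1/49) + L*(1/101))) = (2*L)/(L + (-11/7 + L/101)) = (2*L)/(-11/7 + 102*L/101) = 2*L/(-11/7 + 102*L/101))
43528/50078 - 22413*Q(-88) = 43528/50078 - 22413*1414*(-88)/(-1111 + 714*(-88)) = 43528*(1/50078) - 22413*1414*(-88)/(-1111 - 62832) = 21764/25039 - 22413*1414*(-88)/(-63943) = 21764/25039 - 22413*1414*(-88)*(-1/63943) = 21764/25039 - 22413/(1/(11312/5813)) = 21764/25039 - 22413/5813/11312 = 21764/25039 - 22413*11312/5813 = 21764/25039 - 253535856/5813 = -6348157784252/145551707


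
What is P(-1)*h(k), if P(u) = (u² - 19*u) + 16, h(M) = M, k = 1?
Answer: 36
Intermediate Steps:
P(u) = 16 + u² - 19*u
P(-1)*h(k) = (16 + (-1)² - 19*(-1))*1 = (16 + 1 + 19)*1 = 36*1 = 36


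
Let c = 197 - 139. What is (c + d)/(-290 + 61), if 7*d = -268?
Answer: -138/1603 ≈ -0.086089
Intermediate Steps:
c = 58
d = -268/7 (d = (⅐)*(-268) = -268/7 ≈ -38.286)
(c + d)/(-290 + 61) = (58 - 268/7)/(-290 + 61) = (138/7)/(-229) = (138/7)*(-1/229) = -138/1603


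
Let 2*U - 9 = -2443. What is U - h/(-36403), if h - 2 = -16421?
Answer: -44318870/36403 ≈ -1217.5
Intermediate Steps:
h = -16419 (h = 2 - 16421 = -16419)
U = -1217 (U = 9/2 + (½)*(-2443) = 9/2 - 2443/2 = -1217)
U - h/(-36403) = -1217 - (-16419)/(-36403) = -1217 - (-16419)*(-1)/36403 = -1217 - 1*16419/36403 = -1217 - 16419/36403 = -44318870/36403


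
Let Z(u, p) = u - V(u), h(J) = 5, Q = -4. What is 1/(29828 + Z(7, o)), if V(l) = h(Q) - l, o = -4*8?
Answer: 1/29837 ≈ 3.3515e-5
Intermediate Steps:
o = -32
V(l) = 5 - l
Z(u, p) = -5 + 2*u (Z(u, p) = u - (5 - u) = u + (-5 + u) = -5 + 2*u)
1/(29828 + Z(7, o)) = 1/(29828 + (-5 + 2*7)) = 1/(29828 + (-5 + 14)) = 1/(29828 + 9) = 1/29837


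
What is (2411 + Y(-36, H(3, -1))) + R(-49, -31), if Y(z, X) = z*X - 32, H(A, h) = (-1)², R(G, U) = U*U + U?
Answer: 3273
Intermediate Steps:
R(G, U) = U + U² (R(G, U) = U² + U = U + U²)
H(A, h) = 1
Y(z, X) = -32 + X*z (Y(z, X) = X*z - 32 = -32 + X*z)
(2411 + Y(-36, H(3, -1))) + R(-49, -31) = (2411 + (-32 + 1*(-36))) - 31*(1 - 31) = (2411 + (-32 - 36)) - 31*(-30) = (2411 - 68) + 930 = 2343 + 930 = 3273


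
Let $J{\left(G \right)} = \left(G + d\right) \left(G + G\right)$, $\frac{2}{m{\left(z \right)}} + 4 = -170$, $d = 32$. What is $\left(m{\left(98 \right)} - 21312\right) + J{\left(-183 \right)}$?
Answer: $\frac{2953997}{87} \approx 33954.0$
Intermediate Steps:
$m{\left(z \right)} = - \frac{1}{87}$ ($m{\left(z \right)} = \frac{2}{-4 - 170} = \frac{2}{-174} = 2 \left(- \frac{1}{174}\right) = - \frac{1}{87}$)
$J{\left(G \right)} = 2 G \left(32 + G\right)$ ($J{\left(G \right)} = \left(G + 32\right) \left(G + G\right) = \left(32 + G\right) 2 G = 2 G \left(32 + G\right)$)
$\left(m{\left(98 \right)} - 21312\right) + J{\left(-183 \right)} = \left(- \frac{1}{87} - 21312\right) + 2 \left(-183\right) \left(32 - 183\right) = \left(- \frac{1}{87} - 21312\right) + 2 \left(-183\right) \left(-151\right) = - \frac{1854145}{87} + 55266 = \frac{2953997}{87}$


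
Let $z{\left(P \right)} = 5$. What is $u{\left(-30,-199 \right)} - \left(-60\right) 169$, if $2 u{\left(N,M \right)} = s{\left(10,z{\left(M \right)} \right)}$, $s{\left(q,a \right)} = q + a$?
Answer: $\frac{20295}{2} \approx 10148.0$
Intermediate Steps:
$s{\left(q,a \right)} = a + q$
$u{\left(N,M \right)} = \frac{15}{2}$ ($u{\left(N,M \right)} = \frac{5 + 10}{2} = \frac{1}{2} \cdot 15 = \frac{15}{2}$)
$u{\left(-30,-199 \right)} - \left(-60\right) 169 = \frac{15}{2} - \left(-60\right) 169 = \frac{15}{2} - -10140 = \frac{15}{2} + 10140 = \frac{20295}{2}$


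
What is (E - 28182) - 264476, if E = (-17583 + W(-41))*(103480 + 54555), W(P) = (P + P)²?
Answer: -1716394723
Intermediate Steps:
W(P) = 4*P² (W(P) = (2*P)² = 4*P²)
E = -1716102065 (E = (-17583 + 4*(-41)²)*(103480 + 54555) = (-17583 + 4*1681)*158035 = (-17583 + 6724)*158035 = -10859*158035 = -1716102065)
(E - 28182) - 264476 = (-1716102065 - 28182) - 264476 = -1716130247 - 264476 = -1716394723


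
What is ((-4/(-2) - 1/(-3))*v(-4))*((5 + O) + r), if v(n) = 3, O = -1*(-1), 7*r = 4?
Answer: 46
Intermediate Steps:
r = 4/7 (r = (⅐)*4 = 4/7 ≈ 0.57143)
O = 1
((-4/(-2) - 1/(-3))*v(-4))*((5 + O) + r) = ((-4/(-2) - 1/(-3))*3)*((5 + 1) + 4/7) = ((-4*(-½) - 1*(-⅓))*3)*(6 + 4/7) = ((2 + ⅓)*3)*(46/7) = ((7/3)*3)*(46/7) = 7*(46/7) = 46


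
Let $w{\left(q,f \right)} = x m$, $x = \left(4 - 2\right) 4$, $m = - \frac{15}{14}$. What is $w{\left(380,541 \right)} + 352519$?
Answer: $\frac{2467573}{7} \approx 3.5251 \cdot 10^{5}$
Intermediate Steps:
$m = - \frac{15}{14}$ ($m = \left(-15\right) \frac{1}{14} = - \frac{15}{14} \approx -1.0714$)
$x = 8$ ($x = 2 \cdot 4 = 8$)
$w{\left(q,f \right)} = - \frac{60}{7}$ ($w{\left(q,f \right)} = 8 \left(- \frac{15}{14}\right) = - \frac{60}{7}$)
$w{\left(380,541 \right)} + 352519 = - \frac{60}{7} + 352519 = \frac{2467573}{7}$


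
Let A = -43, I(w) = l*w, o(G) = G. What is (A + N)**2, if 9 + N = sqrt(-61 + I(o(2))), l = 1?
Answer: (52 - I*sqrt(59))**2 ≈ 2645.0 - 798.84*I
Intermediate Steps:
I(w) = w (I(w) = 1*w = w)
N = -9 + I*sqrt(59) (N = -9 + sqrt(-61 + 2) = -9 + sqrt(-59) = -9 + I*sqrt(59) ≈ -9.0 + 7.6811*I)
(A + N)**2 = (-43 + (-9 + I*sqrt(59)))**2 = (-52 + I*sqrt(59))**2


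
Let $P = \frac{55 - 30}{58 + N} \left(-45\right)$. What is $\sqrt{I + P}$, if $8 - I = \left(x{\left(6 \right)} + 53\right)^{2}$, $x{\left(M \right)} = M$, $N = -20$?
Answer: $\frac{i \sqrt{5057762}}{38} \approx 59.183 i$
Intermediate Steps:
$I = -3473$ ($I = 8 - \left(6 + 53\right)^{2} = 8 - 59^{2} = 8 - 3481 = -3473$)
$P = - \frac{1125}{38}$ ($P = \frac{55 - 30}{58 - 20} \left(-45\right) = \frac{25}{38} \left(-45\right) = - \frac{1125}{38} \approx -29.605$)
$\sqrt{I + P} = \sqrt{-3473 - \frac{1125}{38}} = \sqrt{- \frac{133099}{38}} = \frac{i \sqrt{5057762}}{38}$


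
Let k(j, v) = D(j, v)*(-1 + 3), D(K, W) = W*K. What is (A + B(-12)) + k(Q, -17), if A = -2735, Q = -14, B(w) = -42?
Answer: -2301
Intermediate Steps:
D(K, W) = K*W
k(j, v) = 2*j*v (k(j, v) = (j*v)*(-1 + 3) = (j*v)*2 = 2*j*v)
(A + B(-12)) + k(Q, -17) = (-2735 - 42) + 2*(-14)*(-17) = -2777 + 476 = -2301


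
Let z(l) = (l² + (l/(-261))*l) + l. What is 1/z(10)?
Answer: 261/28610 ≈ 0.0091227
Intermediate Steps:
z(l) = l + 260*l²/261 (z(l) = (l² + (l*(-1/261))*l) + l = (l² + (-l/261)*l) + l = (l² - l²/261) + l = 260*l²/261 + l = l + 260*l²/261)
1/z(10) = 1/((1/261)*10*(261 + 260*10)) = 1/((1/261)*10*(261 + 2600)) = 1/((1/261)*10*2861) = 1/(28610/261) = 261/28610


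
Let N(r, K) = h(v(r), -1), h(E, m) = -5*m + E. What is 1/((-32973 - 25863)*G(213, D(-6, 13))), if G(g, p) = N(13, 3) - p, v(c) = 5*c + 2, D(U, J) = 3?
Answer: -1/4059684 ≈ -2.4632e-7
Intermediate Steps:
v(c) = 2 + 5*c
h(E, m) = E - 5*m
N(r, K) = 7 + 5*r (N(r, K) = (2 + 5*r) - 5*(-1) = (2 + 5*r) + 5 = 7 + 5*r)
G(g, p) = 72 - p (G(g, p) = (7 + 5*13) - p = (7 + 65) - p = 72 - p)
1/((-32973 - 25863)*G(213, D(-6, 13))) = 1/((-32973 - 25863)*(72 - 1*3)) = 1/((-58836)*(72 - 3)) = -1/58836/69 = -1/58836*1/69 = -1/4059684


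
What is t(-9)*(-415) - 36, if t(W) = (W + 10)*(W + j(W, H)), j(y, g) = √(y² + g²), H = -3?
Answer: 3699 - 1245*√10 ≈ -238.04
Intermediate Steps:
j(y, g) = √(g² + y²)
t(W) = (10 + W)*(W + √(9 + W²)) (t(W) = (W + 10)*(W + √((-3)² + W²)) = (10 + W)*(W + √(9 + W²)))
t(-9)*(-415) - 36 = ((-9)² + 10*(-9) + 10*√(9 + (-9)²) - 9*√(9 + (-9)²))*(-415) - 36 = (81 - 90 + 10*√(9 + 81) - 9*√(9 + 81))*(-415) - 36 = (81 - 90 + 10*√90 - 27*√10)*(-415) - 36 = (81 - 90 + 10*(3*√10) - 27*√10)*(-415) - 36 = (81 - 90 + 30*√10 - 27*√10)*(-415) - 36 = (-9 + 3*√10)*(-415) - 36 = (3735 - 1245*√10) - 36 = 3699 - 1245*√10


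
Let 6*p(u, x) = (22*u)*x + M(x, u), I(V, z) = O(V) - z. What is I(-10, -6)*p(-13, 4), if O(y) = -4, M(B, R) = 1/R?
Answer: -14873/39 ≈ -381.36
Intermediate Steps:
I(V, z) = -4 - z
p(u, x) = 1/(6*u) + 11*u*x/3 (p(u, x) = ((22*u)*x + 1/u)/6 = (22*u*x + 1/u)/6 = (1/u + 22*u*x)/6 = 1/(6*u) + 11*u*x/3)
I(-10, -6)*p(-13, 4) = (-4 - 1*(-6))*((⅙)*(1 + 22*4*(-13)²)/(-13)) = (-4 + 6)*((⅙)*(-1/13)*(1 + 22*4*169)) = 2*((⅙)*(-1/13)*(1 + 14872)) = 2*((⅙)*(-1/13)*14873) = 2*(-14873/78) = -14873/39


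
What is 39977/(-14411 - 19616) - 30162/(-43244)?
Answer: -50174501/105104542 ≈ -0.47738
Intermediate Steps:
39977/(-14411 - 19616) - 30162/(-43244) = 39977/(-34027) - 30162*(-1/43244) = 39977*(-1/34027) + 15081/21622 = -5711/4861 + 15081/21622 = -50174501/105104542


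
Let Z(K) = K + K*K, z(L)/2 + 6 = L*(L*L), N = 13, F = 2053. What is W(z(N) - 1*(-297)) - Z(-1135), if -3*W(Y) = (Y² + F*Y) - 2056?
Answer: -35358242/3 ≈ -1.1786e+7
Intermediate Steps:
z(L) = -12 + 2*L³ (z(L) = -12 + 2*(L*(L*L)) = -12 + 2*(L*L²) = -12 + 2*L³)
W(Y) = 2056/3 - 2053*Y/3 - Y²/3 (W(Y) = -((Y² + 2053*Y) - 2056)/3 = -(-2056 + Y² + 2053*Y)/3 = 2056/3 - 2053*Y/3 - Y²/3)
Z(K) = K + K²
W(z(N) - 1*(-297)) - Z(-1135) = (2056/3 - 2053*((-12 + 2*13³) - 1*(-297))/3 - ((-12 + 2*13³) - 1*(-297))²/3) - (-1135)*(1 - 1135) = (2056/3 - 2053*((-12 + 2*2197) + 297)/3 - ((-12 + 2*2197) + 297)²/3) - (-1135)*(-1134) = (2056/3 - 2053*((-12 + 4394) + 297)/3 - ((-12 + 4394) + 297)²/3) - 1*1287090 = (2056/3 - 2053*(4382 + 297)/3 - (4382 + 297)²/3) - 1287090 = (2056/3 - 2053/3*4679 - ⅓*4679²) - 1287090 = (2056/3 - 9605987/3 - ⅓*21893041) - 1287090 = (2056/3 - 9605987/3 - 21893041/3) - 1287090 = -31496972/3 - 1287090 = -35358242/3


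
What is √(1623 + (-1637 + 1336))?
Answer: √1322 ≈ 36.359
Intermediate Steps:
√(1623 + (-1637 + 1336)) = √(1623 - 301) = √1322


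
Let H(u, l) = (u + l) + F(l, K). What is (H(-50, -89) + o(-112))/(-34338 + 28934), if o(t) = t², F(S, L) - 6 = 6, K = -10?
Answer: -12417/5404 ≈ -2.2977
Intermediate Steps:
F(S, L) = 12 (F(S, L) = 6 + 6 = 12)
H(u, l) = 12 + l + u (H(u, l) = (u + l) + 12 = (l + u) + 12 = 12 + l + u)
(H(-50, -89) + o(-112))/(-34338 + 28934) = ((12 - 89 - 50) + (-112)²)/(-34338 + 28934) = (-127 + 12544)/(-5404) = 12417*(-1/5404) = -12417/5404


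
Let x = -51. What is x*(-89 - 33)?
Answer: 6222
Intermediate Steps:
x*(-89 - 33) = -51*(-89 - 33) = -51*(-122) = 6222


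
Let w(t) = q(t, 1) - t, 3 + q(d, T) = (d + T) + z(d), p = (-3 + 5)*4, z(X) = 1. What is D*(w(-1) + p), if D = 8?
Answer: 56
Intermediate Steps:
p = 8 (p = 2*4 = 8)
q(d, T) = -2 + T + d (q(d, T) = -3 + ((d + T) + 1) = -3 + ((T + d) + 1) = -3 + (1 + T + d) = -2 + T + d)
w(t) = -1 (w(t) = (-2 + 1 + t) - t = (-1 + t) - t = -1)
D*(w(-1) + p) = 8*(-1 + 8) = 8*7 = 56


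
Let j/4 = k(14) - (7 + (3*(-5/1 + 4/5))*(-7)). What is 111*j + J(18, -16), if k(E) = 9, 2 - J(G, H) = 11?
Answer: -191409/5 ≈ -38282.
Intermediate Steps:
J(G, H) = -9 (J(G, H) = 2 - 1*11 = 2 - 11 = -9)
j = -1724/5 (j = 4*(9 - (7 + (3*(-5/1 + 4/5))*(-7))) = 4*(9 - (7 + (3*(-5*1 + 4*(⅕)))*(-7))) = 4*(9 - (7 + (3*(-5 + ⅘))*(-7))) = 4*(9 - (7 + (3*(-21/5))*(-7))) = 4*(9 - (7 - 63/5*(-7))) = 4*(9 - (7 + 441/5)) = 4*(9 - 1*476/5) = 4*(9 - 476/5) = 4*(-431/5) = -1724/5 ≈ -344.80)
111*j + J(18, -16) = 111*(-1724/5) - 9 = -191364/5 - 9 = -191409/5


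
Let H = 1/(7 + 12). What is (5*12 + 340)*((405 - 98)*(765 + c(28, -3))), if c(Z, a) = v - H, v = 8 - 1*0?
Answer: 1803440800/19 ≈ 9.4918e+7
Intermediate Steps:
v = 8 (v = 8 + 0 = 8)
H = 1/19 ≈ 0.052632
c(Z, a) = 151/19 (c(Z, a) = 8 - 1*1/19 = 8 - 1/19 = 151/19)
(5*12 + 340)*((405 - 98)*(765 + c(28, -3))) = (5*12 + 340)*((405 - 98)*(765 + 151/19)) = (60 + 340)*(307*(14686/19)) = 400*(4508602/19) = 1803440800/19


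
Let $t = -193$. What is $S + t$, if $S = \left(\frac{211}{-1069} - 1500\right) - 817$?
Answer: $- \frac{2683401}{1069} \approx -2510.2$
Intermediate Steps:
$S = - \frac{2477084}{1069}$ ($S = \left(211 \left(- \frac{1}{1069}\right) - 1500\right) - 817 = \left(- \frac{211}{1069} - 1500\right) - 817 = - \frac{1603711}{1069} - 817 = - \frac{2477084}{1069} \approx -2317.2$)
$S + t = - \frac{2477084}{1069} - 193 = - \frac{2683401}{1069}$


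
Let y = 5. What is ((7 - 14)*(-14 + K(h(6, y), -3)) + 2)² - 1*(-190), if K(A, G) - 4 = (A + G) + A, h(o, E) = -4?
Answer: 22391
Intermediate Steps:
K(A, G) = 4 + G + 2*A (K(A, G) = 4 + ((A + G) + A) = 4 + (G + 2*A) = 4 + G + 2*A)
((7 - 14)*(-14 + K(h(6, y), -3)) + 2)² - 1*(-190) = ((7 - 14)*(-14 + (4 - 3 + 2*(-4))) + 2)² - 1*(-190) = (-7*(-14 + (4 - 3 - 8)) + 2)² + 190 = (-7*(-14 - 7) + 2)² + 190 = (-7*(-21) + 2)² + 190 = (147 + 2)² + 190 = 149² + 190 = 22201 + 190 = 22391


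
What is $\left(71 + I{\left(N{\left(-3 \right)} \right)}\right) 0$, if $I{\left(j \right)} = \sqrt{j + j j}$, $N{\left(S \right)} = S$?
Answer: $0$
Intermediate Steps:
$I{\left(j \right)} = \sqrt{j + j^{2}}$
$\left(71 + I{\left(N{\left(-3 \right)} \right)}\right) 0 = \left(71 + \sqrt{- 3 \left(1 - 3\right)}\right) 0 = \left(71 + \sqrt{\left(-3\right) \left(-2\right)}\right) 0 = \left(71 + \sqrt{6}\right) 0 = 0$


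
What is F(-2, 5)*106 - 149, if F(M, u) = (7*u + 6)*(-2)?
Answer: -8841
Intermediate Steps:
F(M, u) = -12 - 14*u (F(M, u) = (6 + 7*u)*(-2) = -12 - 14*u)
F(-2, 5)*106 - 149 = (-12 - 14*5)*106 - 149 = (-12 - 70)*106 - 149 = -82*106 - 149 = -8692 - 149 = -8841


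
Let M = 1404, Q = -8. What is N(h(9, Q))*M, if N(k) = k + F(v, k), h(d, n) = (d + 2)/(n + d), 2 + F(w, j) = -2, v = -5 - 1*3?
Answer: 9828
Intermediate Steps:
v = -8 (v = -5 - 3 = -8)
F(w, j) = -4 (F(w, j) = -2 - 2 = -4)
h(d, n) = (2 + d)/(d + n)
N(k) = -4 + k (N(k) = k - 4 = -4 + k)
N(h(9, Q))*M = (-4 + (2 + 9)/(9 - 8))*1404 = (-4 + 11/1)*1404 = (-4 + 1*11)*1404 = (-4 + 11)*1404 = 7*1404 = 9828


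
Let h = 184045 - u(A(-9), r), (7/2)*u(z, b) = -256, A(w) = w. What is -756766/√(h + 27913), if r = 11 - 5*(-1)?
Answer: -378383*√10389526/742109 ≈ -1643.5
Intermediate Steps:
r = 16 (r = 11 + 5 = 16)
u(z, b) = -512/7 (u(z, b) = (2/7)*(-256) = -512/7)
h = 1288827/7 (h = 184045 - 1*(-512/7) = 184045 + 512/7 = 1288827/7 ≈ 1.8412e+5)
-756766/√(h + 27913) = -756766/√(1288827/7 + 27913) = -756766*√10389526/1484218 = -378383*√10389526/742109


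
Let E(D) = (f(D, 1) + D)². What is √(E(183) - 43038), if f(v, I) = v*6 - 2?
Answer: √1592803 ≈ 1262.1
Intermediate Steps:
f(v, I) = -2 + 6*v (f(v, I) = 6*v - 2 = -2 + 6*v)
E(D) = (-2 + 7*D)² (E(D) = ((-2 + 6*D) + D)² = (-2 + 7*D)²)
√(E(183) - 43038) = √((-2 + 7*183)² - 43038) = √((-2 + 1281)² - 43038) = √(1279² - 43038) = √(1635841 - 43038) = √1592803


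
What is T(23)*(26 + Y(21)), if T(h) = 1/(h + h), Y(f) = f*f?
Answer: 467/46 ≈ 10.152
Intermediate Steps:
Y(f) = f²
T(h) = 1/(2*h)
T(23)*(26 + Y(21)) = ((½)/23)*(26 + 21²) = ((½)*(1/23))*(26 + 441) = (1/46)*467 = 467/46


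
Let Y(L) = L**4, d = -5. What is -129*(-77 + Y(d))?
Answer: -70692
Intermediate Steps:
-129*(-77 + Y(d)) = -129*(-77 + (-5)**4) = -129*(-77 + 625) = -129*548 = -70692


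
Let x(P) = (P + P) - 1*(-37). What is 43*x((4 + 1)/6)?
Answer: 4988/3 ≈ 1662.7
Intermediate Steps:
x(P) = 37 + 2*P (x(P) = 2*P + 37 = 37 + 2*P)
43*x((4 + 1)/6) = 43*(37 + 2*((4 + 1)/6)) = 43*(37 + 2*((⅙)*5)) = 43*(37 + 2*(⅚)) = 43*(37 + 5/3) = 43*(116/3) = 4988/3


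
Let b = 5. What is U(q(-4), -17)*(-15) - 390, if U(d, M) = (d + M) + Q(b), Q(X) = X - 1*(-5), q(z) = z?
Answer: -225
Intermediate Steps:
Q(X) = 5 + X (Q(X) = X + 5 = 5 + X)
U(d, M) = 10 + M + d (U(d, M) = (d + M) + (5 + 5) = (M + d) + 10 = 10 + M + d)
U(q(-4), -17)*(-15) - 390 = (10 - 17 - 4)*(-15) - 390 = -11*(-15) - 390 = 165 - 390 = -225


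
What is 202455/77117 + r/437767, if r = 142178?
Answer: 99592458811/33759277739 ≈ 2.9501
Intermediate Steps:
202455/77117 + r/437767 = 202455/77117 + 142178/437767 = 99592458811/33759277739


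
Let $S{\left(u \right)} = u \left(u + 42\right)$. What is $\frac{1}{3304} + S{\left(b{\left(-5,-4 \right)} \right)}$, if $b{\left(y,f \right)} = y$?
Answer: $- \frac{611239}{3304} \approx -185.0$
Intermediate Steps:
$S{\left(u \right)} = u \left(42 + u\right)$
$\frac{1}{3304} + S{\left(b{\left(-5,-4 \right)} \right)} = \frac{1}{3304} - 5 \left(42 - 5\right) = \frac{1}{3304} - 185 = - \frac{611239}{3304}$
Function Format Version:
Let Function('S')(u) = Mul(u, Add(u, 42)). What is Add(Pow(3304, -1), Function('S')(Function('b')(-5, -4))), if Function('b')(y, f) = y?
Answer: Rational(-611239, 3304) ≈ -185.00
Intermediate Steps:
Function('S')(u) = Mul(u, Add(42, u))
Add(Pow(3304, -1), Function('S')(Function('b')(-5, -4))) = Add(Pow(3304, -1), Mul(-5, Add(42, -5))) = Add(Rational(1, 3304), Mul(-5, 37)) = Add(Rational(1, 3304), -185) = Rational(-611239, 3304)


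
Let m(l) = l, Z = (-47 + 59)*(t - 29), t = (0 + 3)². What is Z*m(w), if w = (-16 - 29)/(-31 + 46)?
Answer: 720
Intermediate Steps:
w = -3 (w = -45/15 = -45*1/15 = -3)
t = 9 (t = 3² = 9)
Z = -240 (Z = (-47 + 59)*(9 - 29) = 12*(-20) = -240)
Z*m(w) = -240*(-3) = 720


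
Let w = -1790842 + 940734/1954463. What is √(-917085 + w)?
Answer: I*√211103630231496229/279209 ≈ 1645.6*I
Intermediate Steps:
w = -3500133487112/1954463 (w = -1790842 + 940734*(1/1954463) = -1790842 + 940734/1954463 = -3500133487112/1954463 ≈ -1.7908e+6)
√(-917085 + w) = √(-917085 - 3500133487112/1954463) = √(-5292542187467/1954463) = I*√211103630231496229/279209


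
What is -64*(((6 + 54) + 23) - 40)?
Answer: -2752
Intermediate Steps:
-64*(((6 + 54) + 23) - 40) = -64*((60 + 23) - 40) = -64*(83 - 40) = -64*43 = -2752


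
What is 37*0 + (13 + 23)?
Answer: 36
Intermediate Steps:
37*0 + (13 + 23) = 0 + 36 = 36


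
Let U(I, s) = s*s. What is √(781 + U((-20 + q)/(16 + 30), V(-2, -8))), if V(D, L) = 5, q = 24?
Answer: √806 ≈ 28.390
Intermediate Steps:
U(I, s) = s²
√(781 + U((-20 + q)/(16 + 30), V(-2, -8))) = √(781 + 5²) = √(781 + 25) = √806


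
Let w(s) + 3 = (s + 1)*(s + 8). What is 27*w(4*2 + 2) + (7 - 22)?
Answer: 5250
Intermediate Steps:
w(s) = -3 + (1 + s)*(8 + s) (w(s) = -3 + (s + 1)*(s + 8) = -3 + (1 + s)*(8 + s))
27*w(4*2 + 2) + (7 - 22) = 27*(5 + (4*2 + 2)² + 9*(4*2 + 2)) + (7 - 22) = 27*(5 + (8 + 2)² + 9*(8 + 2)) - 15 = 27*(5 + 10² + 9*10) - 15 = 27*(5 + 100 + 90) - 15 = 27*195 - 15 = 5265 - 15 = 5250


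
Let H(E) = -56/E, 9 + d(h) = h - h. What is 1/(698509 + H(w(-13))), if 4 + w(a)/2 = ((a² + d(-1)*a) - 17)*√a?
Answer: 7220809923/5043800719364519 - 1076*I*√13/65569409351738747 ≈ 1.4316e-6 - 5.9167e-14*I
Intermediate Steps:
d(h) = -9 (d(h) = -9 + (h - h) = -9 + 0 = -9)
w(a) = -8 + 2*√a*(-17 + a² - 9*a) (w(a) = -8 + 2*(((a² - 9*a) - 17)*√a) = -8 + 2*((-17 + a² - 9*a)*√a) = -8 + 2*(√a*(-17 + a² - 9*a)) = -8 + 2*√a*(-17 + a² - 9*a))
1/(698509 + H(w(-13))) = 1/(698509 - 56/(-8 - 34*I*√13 - (-234)*I*√13 + 2*(-13)^(5/2))) = 1/(698509 - 56/(-8 - 34*I*√13 - (-234)*I*√13 + 2*(169*I*√13))) = 1/(698509 - 56/(-8 - 34*I*√13 + 234*I*√13 + 338*I*√13)) = 1/(698509 - 56/(-8 + 538*I*√13))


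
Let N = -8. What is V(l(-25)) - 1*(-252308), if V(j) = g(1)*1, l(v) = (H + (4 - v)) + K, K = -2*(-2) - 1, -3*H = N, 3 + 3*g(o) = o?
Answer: 756922/3 ≈ 2.5231e+5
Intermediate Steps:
g(o) = -1 + o/3
H = 8/3 (H = -1/3*(-8) = 8/3 ≈ 2.6667)
K = 3 (K = 4 - 1 = 3)
l(v) = 29/3 - v (l(v) = (8/3 + (4 - v)) + 3 = (20/3 - v) + 3 = 29/3 - v)
V(j) = -2/3 (V(j) = (-1 + (1/3)*1)*1 = (-1 + 1/3)*1 = -2/3*1 = -2/3)
V(l(-25)) - 1*(-252308) = -2/3 - 1*(-252308) = -2/3 + 252308 = 756922/3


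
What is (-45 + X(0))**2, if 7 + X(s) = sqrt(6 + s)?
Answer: (52 - sqrt(6))**2 ≈ 2455.3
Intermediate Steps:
X(s) = -7 + sqrt(6 + s)
(-45 + X(0))**2 = (-45 + (-7 + sqrt(6 + 0)))**2 = (-45 + (-7 + sqrt(6)))**2 = (-52 + sqrt(6))**2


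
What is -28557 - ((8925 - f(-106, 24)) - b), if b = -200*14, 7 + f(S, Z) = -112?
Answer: -40401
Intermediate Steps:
f(S, Z) = -119 (f(S, Z) = -7 - 112 = -119)
b = -2800
-28557 - ((8925 - f(-106, 24)) - b) = -28557 - ((8925 - 1*(-119)) - 1*(-2800)) = -28557 - ((8925 + 119) + 2800) = -28557 - (9044 + 2800) = -28557 - 1*11844 = -28557 - 11844 = -40401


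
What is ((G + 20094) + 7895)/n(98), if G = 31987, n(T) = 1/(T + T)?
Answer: 11755296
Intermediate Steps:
n(T) = 1/(2*T)
((G + 20094) + 7895)/n(98) = ((31987 + 20094) + 7895)/(((½)/98)) = (52081 + 7895)/(((½)*(1/98))) = 59976/(1/196) = 59976*196 = 11755296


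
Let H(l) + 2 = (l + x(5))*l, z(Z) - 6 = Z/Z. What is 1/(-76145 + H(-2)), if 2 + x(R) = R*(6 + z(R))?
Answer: -1/76269 ≈ -1.3111e-5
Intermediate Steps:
z(Z) = 7 (z(Z) = 6 + Z/Z = 6 + 1 = 7)
x(R) = -2 + 13*R (x(R) = -2 + R*(6 + 7) = -2 + R*13 = -2 + 13*R)
H(l) = -2 + l*(63 + l) (H(l) = -2 + (l + (-2 + 13*5))*l = -2 + (l + (-2 + 65))*l = -2 + (l + 63)*l = -2 + (63 + l)*l = -2 + l*(63 + l))
1/(-76145 + H(-2)) = 1/(-76145 + (-2 + (-2)² + 63*(-2))) = 1/(-76145 + (-2 + 4 - 126)) = 1/(-76145 - 124) = 1/(-76269) = -1/76269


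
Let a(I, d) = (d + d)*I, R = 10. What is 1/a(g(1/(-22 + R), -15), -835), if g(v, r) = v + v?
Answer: 3/835 ≈ 0.0035928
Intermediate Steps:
g(v, r) = 2*v
a(I, d) = 2*I*d (a(I, d) = (2*d)*I = 2*I*d)
1/a(g(1/(-22 + R), -15), -835) = 1/(2*(2/(-22 + 10))*(-835)) = 1/(2*(2/(-12))*(-835)) = 1/(2*(2*(-1/12))*(-835)) = 1/(2*(-⅙)*(-835)) = 1/(835/3) = 3/835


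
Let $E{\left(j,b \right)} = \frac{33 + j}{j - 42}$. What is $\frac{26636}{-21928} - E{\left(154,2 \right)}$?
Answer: $- \frac{885471}{306992} \approx -2.8843$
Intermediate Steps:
$E{\left(j,b \right)} = \frac{33 + j}{-42 + j}$
$\frac{26636}{-21928} - E{\left(154,2 \right)} = \frac{26636}{-21928} - \frac{33 + 154}{-42 + 154} = 26636 \left(- \frac{1}{21928}\right) - \frac{1}{112} \cdot 187 = - \frac{6659}{5482} - \frac{1}{112} \cdot 187 = - \frac{6659}{5482} - \frac{187}{112} = - \frac{885471}{306992}$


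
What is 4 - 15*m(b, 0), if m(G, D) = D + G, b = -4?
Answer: 64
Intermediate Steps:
4 - 15*m(b, 0) = 4 - 15*(0 - 4) = 4 - 15*(-4) = 4 + 60 = 64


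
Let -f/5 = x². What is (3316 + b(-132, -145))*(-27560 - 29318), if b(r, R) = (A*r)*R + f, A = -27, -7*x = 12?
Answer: 1431076416368/49 ≈ 2.9206e+10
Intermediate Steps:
x = -12/7 (x = -⅐*12 = -12/7 ≈ -1.7143)
f = -720/49 (f = -5*(-12/7)² = -5*144/49 = -720/49 ≈ -14.694)
b(r, R) = -720/49 - 27*R*r (b(r, R) = (-27*r)*R - 720/49 = -27*R*r - 720/49 = -720/49 - 27*R*r)
(3316 + b(-132, -145))*(-27560 - 29318) = (3316 + (-720/49 - 27*(-145)*(-132)))*(-27560 - 29318) = (3316 + (-720/49 - 516780))*(-56878) = (3316 - 25322940/49)*(-56878) = -25160456/49*(-56878) = 1431076416368/49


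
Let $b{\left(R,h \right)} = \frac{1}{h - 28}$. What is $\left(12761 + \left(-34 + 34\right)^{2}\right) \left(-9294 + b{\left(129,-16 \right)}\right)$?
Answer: $- \frac{5218445057}{44} \approx -1.186 \cdot 10^{8}$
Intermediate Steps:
$b{\left(R,h \right)} = \frac{1}{-28 + h}$
$\left(12761 + \left(-34 + 34\right)^{2}\right) \left(-9294 + b{\left(129,-16 \right)}\right) = \left(12761 + \left(-34 + 34\right)^{2}\right) \left(-9294 + \frac{1}{-28 - 16}\right) = \left(12761 + 0^{2}\right) \left(-9294 + \frac{1}{-44}\right) = \left(12761 + 0\right) \left(-9294 - \frac{1}{44}\right) = 12761 \left(- \frac{408937}{44}\right) = - \frac{5218445057}{44}$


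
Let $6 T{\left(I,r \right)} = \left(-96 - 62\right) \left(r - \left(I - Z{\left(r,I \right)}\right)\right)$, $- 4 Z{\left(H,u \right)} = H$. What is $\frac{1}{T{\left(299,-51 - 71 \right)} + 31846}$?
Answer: $\frac{6}{252775} \approx 2.3737 \cdot 10^{-5}$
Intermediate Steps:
$Z{\left(H,u \right)} = - \frac{H}{4}$
$T{\left(I,r \right)} = - \frac{79 r}{4} + \frac{79 I}{3}$ ($T{\left(I,r \right)} = \frac{\left(-96 - 62\right) \left(r - \left(I + \frac{r}{4}\right)\right)}{6} = \frac{\left(-158\right) \left(r - \left(I + \frac{r}{4}\right)\right)}{6} = \frac{\left(-158\right) \left(- I + \frac{3 r}{4}\right)}{6} = \frac{158 I - \frac{237 r}{2}}{6} = - \frac{79 r}{4} + \frac{79 I}{3}$)
$\frac{1}{T{\left(299,-51 - 71 \right)} + 31846} = \frac{1}{\left(- \frac{79 \left(-51 - 71\right)}{4} + \frac{79}{3} \cdot 299\right) + 31846} = \frac{1}{\left(\left(- \frac{79}{4}\right) \left(-122\right) + \frac{23621}{3}\right) + 31846} = \frac{1}{\left(\frac{4819}{2} + \frac{23621}{3}\right) + 31846} = \frac{1}{\frac{61699}{6} + 31846} = \frac{1}{\frac{252775}{6}} = \frac{6}{252775}$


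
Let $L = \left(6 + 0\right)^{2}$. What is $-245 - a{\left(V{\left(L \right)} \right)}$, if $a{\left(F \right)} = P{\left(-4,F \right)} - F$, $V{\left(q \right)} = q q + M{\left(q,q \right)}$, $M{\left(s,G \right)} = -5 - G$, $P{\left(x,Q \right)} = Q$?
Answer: $-245$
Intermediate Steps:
$L = 36$ ($L = 6^{2} = 36$)
$V{\left(q \right)} = -5 + q^{2} - q$ ($V{\left(q \right)} = q q - \left(5 + q\right) = q^{2} - \left(5 + q\right) = -5 + q^{2} - q$)
$a{\left(F \right)} = 0$ ($a{\left(F \right)} = F - F = 0$)
$-245 - a{\left(V{\left(L \right)} \right)} = -245 - 0 = -245 + 0 = -245$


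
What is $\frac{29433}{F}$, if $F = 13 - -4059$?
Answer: $\frac{29433}{4072} \approx 7.2281$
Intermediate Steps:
$F = 4072$ ($F = 13 + 4059 = 4072$)
$\frac{29433}{F} = \frac{29433}{4072}$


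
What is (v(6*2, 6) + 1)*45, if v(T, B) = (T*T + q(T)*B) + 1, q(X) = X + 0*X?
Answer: 9810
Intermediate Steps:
q(X) = X (q(X) = X + 0 = X)
v(T, B) = 1 + T² + B*T (v(T, B) = (T*T + T*B) + 1 = (T² + B*T) + 1 = 1 + T² + B*T)
(v(6*2, 6) + 1)*45 = ((1 + (6*2)² + 6*(6*2)) + 1)*45 = ((1 + 12² + 6*12) + 1)*45 = ((1 + 144 + 72) + 1)*45 = (217 + 1)*45 = 218*45 = 9810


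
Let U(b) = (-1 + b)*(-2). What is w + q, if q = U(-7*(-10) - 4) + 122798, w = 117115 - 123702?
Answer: 116081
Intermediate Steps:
w = -6587
U(b) = 2 - 2*b
q = 122668 (q = (2 - 2*(-7*(-10) - 4)) + 122798 = (2 - 2*(70 - 4)) + 122798 = (2 - 2*66) + 122798 = (2 - 132) + 122798 = -130 + 122798 = 122668)
w + q = -6587 + 122668 = 116081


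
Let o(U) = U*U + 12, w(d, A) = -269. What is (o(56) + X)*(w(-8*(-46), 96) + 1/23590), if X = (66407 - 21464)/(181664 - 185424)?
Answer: -74825662464733/88698400 ≈ -8.4360e+5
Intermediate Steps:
o(U) = 12 + U² (o(U) = U² + 12 = 12 + U²)
X = -44943/3760 (X = 44943/(-3760) = 44943*(-1/3760) = -44943/3760 ≈ -11.953)
(o(56) + X)*(w(-8*(-46), 96) + 1/23590) = ((12 + 56²) - 44943/3760)*(-269 + 1/23590) = ((12 + 3136) - 44943/3760)*(-269 + 1/23590) = (3148 - 44943/3760)*(-6345709/23590) = (11791537/3760)*(-6345709/23590) = -74825662464733/88698400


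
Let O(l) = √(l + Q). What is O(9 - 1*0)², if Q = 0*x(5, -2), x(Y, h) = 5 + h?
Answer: 9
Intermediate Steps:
Q = 0 (Q = 0*(5 - 2) = 0*3 = 0)
O(l) = √l (O(l) = √(l + 0) = √l)
O(9 - 1*0)² = (√(9 - 1*0))² = (√(9 + 0))² = (√9)² = 3² = 9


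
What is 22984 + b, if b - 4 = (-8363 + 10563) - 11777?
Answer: 13411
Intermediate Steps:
b = -9573 (b = 4 + ((-8363 + 10563) - 11777) = 4 + (2200 - 11777) = 4 - 9577 = -9573)
22984 + b = 22984 - 9573 = 13411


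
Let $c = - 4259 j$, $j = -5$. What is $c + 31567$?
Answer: $52862$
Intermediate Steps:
$c = 21295$ ($c = \left(-4259\right) \left(-5\right) = 21295$)
$c + 31567 = 21295 + 31567 = 52862$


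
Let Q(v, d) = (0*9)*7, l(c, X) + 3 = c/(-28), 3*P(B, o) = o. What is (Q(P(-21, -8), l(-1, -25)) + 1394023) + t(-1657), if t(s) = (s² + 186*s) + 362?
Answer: 3831832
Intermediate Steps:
P(B, o) = o/3
l(c, X) = -3 - c/28 (l(c, X) = -3 + c/(-28) = -3 + c*(-1/28) = -3 - c/28)
Q(v, d) = 0 (Q(v, d) = 0*7 = 0)
t(s) = 362 + s² + 186*s
(Q(P(-21, -8), l(-1, -25)) + 1394023) + t(-1657) = (0 + 1394023) + (362 + (-1657)² + 186*(-1657)) = 1394023 + (362 + 2745649 - 308202) = 1394023 + 2437809 = 3831832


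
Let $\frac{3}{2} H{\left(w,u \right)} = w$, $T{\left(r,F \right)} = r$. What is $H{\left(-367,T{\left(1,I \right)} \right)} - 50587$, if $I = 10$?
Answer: $- \frac{152495}{3} \approx -50832.0$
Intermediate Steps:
$H{\left(w,u \right)} = \frac{2 w}{3}$
$H{\left(-367,T{\left(1,I \right)} \right)} - 50587 = \frac{2}{3} \left(-367\right) - 50587 = - \frac{734}{3} - 50587 = - \frac{152495}{3}$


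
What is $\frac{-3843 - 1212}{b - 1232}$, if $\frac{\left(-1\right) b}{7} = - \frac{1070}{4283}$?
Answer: $\frac{21650565}{5269166} \approx 4.1089$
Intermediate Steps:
$b = \frac{7490}{4283}$ ($b = - 7 \left(- \frac{1070}{4283}\right) = - 7 \left(\left(-1070\right) \frac{1}{4283}\right) = \left(-7\right) \left(- \frac{1070}{4283}\right) = \frac{7490}{4283} \approx 1.7488$)
$\frac{-3843 - 1212}{b - 1232} = \frac{-3843 - 1212}{\frac{7490}{4283} - 1232} = \frac{-3843 + \left(-1271 + 59\right)}{- \frac{5269166}{4283}} = \left(-3843 - 1212\right) \left(- \frac{4283}{5269166}\right) = \left(-5055\right) \left(- \frac{4283}{5269166}\right) = \frac{21650565}{5269166}$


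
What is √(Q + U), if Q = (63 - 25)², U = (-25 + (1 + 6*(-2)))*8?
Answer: 34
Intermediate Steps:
U = -288 (U = (-25 + (1 - 12))*8 = (-25 - 11)*8 = -36*8 = -288)
Q = 1444 (Q = 38² = 1444)
√(Q + U) = √(1444 - 288) = √1156 = 34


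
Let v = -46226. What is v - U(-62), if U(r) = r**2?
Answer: -50070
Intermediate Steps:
v - U(-62) = -46226 - 1*(-62)**2 = -46226 - 1*3844 = -46226 - 3844 = -50070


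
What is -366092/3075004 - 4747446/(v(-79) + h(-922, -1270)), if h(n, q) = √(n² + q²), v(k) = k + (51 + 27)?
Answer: -3875023453055/1893420644233 - 9494892*√615746/2462983 ≈ -3027.1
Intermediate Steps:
v(k) = 78 + k (v(k) = k + 78 = 78 + k)
-366092/3075004 - 4747446/(v(-79) + h(-922, -1270)) = -366092/3075004 - 4747446/((78 - 79) + √((-922)² + (-1270)²)) = -366092*1/3075004 - 4747446/(-1 + √(850084 + 1612900)) = -91523/768751 - 4747446/(-1 + √2462984) = -91523/768751 - 4747446/(-1 + 2*√615746)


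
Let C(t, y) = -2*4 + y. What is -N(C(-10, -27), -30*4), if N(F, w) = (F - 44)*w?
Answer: -9480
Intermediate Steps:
C(t, y) = -8 + y
N(F, w) = w*(-44 + F) (N(F, w) = (-44 + F)*w = w*(-44 + F))
-N(C(-10, -27), -30*4) = -(-30*4)*(-44 + (-8 - 27)) = -(-120)*(-44 - 35) = -(-120)*(-79) = -1*9480 = -9480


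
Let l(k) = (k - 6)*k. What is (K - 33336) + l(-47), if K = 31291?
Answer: 446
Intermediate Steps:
l(k) = k*(-6 + k) (l(k) = (-6 + k)*k = k*(-6 + k))
(K - 33336) + l(-47) = (31291 - 33336) - 47*(-6 - 47) = -2045 - 47*(-53) = -2045 + 2491 = 446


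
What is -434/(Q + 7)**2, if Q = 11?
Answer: -217/162 ≈ -1.3395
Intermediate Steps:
-434/(Q + 7)**2 = -434/(11 + 7)**2 = -434/(18**2) = -434/324 = -434*1/324 = -217/162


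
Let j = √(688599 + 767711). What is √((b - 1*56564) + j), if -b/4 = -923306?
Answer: √(3636660 + √1456310) ≈ 1907.3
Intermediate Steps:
b = 3693224 (b = -4*(-923306) = 3693224)
j = √1456310 ≈ 1206.8
√((b - 1*56564) + j) = √((3693224 - 1*56564) + √1456310) = √((3693224 - 56564) + √1456310) = √(3636660 + √1456310)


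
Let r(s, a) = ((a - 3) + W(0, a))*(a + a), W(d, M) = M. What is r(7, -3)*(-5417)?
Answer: -292518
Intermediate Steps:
r(s, a) = 2*a*(-3 + 2*a) (r(s, a) = ((a - 3) + a)*(a + a) = ((-3 + a) + a)*(2*a) = (-3 + 2*a)*(2*a) = 2*a*(-3 + 2*a))
r(7, -3)*(-5417) = (2*(-3)*(-3 + 2*(-3)))*(-5417) = (2*(-3)*(-3 - 6))*(-5417) = (2*(-3)*(-9))*(-5417) = 54*(-5417) = -292518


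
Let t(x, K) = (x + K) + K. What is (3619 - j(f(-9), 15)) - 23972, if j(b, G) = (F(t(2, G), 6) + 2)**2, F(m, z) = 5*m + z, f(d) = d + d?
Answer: -48577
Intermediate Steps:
t(x, K) = x + 2*K (t(x, K) = (K + x) + K = x + 2*K)
f(d) = 2*d
F(m, z) = z + 5*m
j(b, G) = (18 + 10*G)**2 (j(b, G) = ((6 + 5*(2 + 2*G)) + 2)**2 = ((6 + (10 + 10*G)) + 2)**2 = ((16 + 10*G) + 2)**2 = (18 + 10*G)**2)
(3619 - j(f(-9), 15)) - 23972 = (3619 - 4*(9 + 5*15)**2) - 23972 = (3619 - 4*(9 + 75)**2) - 23972 = (3619 - 4*84**2) - 23972 = (3619 - 4*7056) - 23972 = (3619 - 1*28224) - 23972 = (3619 - 28224) - 23972 = -24605 - 23972 = -48577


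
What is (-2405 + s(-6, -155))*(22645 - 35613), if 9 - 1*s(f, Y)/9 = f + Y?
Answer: 11347000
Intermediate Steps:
s(f, Y) = 81 - 9*Y - 9*f (s(f, Y) = 81 - 9*(f + Y) = 81 - 9*(Y + f) = 81 + (-9*Y - 9*f) = 81 - 9*Y - 9*f)
(-2405 + s(-6, -155))*(22645 - 35613) = (-2405 + (81 - 9*(-155) - 9*(-6)))*(22645 - 35613) = (-2405 + (81 + 1395 + 54))*(-12968) = (-2405 + 1530)*(-12968) = -875*(-12968) = 11347000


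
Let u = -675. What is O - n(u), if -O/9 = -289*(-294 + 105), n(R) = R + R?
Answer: -490239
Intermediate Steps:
n(R) = 2*R
O = -491589 (O = -(-2601)*(-294 + 105) = -(-2601)*(-189) = -9*54621 = -491589)
O - n(u) = -491589 - 2*(-675) = -491589 - 1*(-1350) = -491589 + 1350 = -490239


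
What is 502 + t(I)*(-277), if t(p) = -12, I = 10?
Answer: 3826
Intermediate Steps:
502 + t(I)*(-277) = 502 - 12*(-277) = 502 + 3324 = 3826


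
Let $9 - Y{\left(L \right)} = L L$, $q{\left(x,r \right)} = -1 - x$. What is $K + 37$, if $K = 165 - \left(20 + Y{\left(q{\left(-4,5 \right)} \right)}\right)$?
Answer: $182$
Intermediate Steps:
$Y{\left(L \right)} = 9 - L^{2}$ ($Y{\left(L \right)} = 9 - L L = 9 - L^{2}$)
$K = 145$ ($K = 165 - \left(29 - \left(-1 - -4\right)^{2}\right) = 165 - \left(29 - \left(-1 + 4\right)^{2}\right) = 165 - \left(29 - 9\right) = 165 - 20 = 145$)
$K + 37 = 145 + 37 = 182$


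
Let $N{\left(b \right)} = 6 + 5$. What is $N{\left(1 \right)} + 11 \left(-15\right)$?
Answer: $-154$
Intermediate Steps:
$N{\left(b \right)} = 11$
$N{\left(1 \right)} + 11 \left(-15\right) = 11 + 11 \left(-15\right) = 11 - 165 = -154$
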